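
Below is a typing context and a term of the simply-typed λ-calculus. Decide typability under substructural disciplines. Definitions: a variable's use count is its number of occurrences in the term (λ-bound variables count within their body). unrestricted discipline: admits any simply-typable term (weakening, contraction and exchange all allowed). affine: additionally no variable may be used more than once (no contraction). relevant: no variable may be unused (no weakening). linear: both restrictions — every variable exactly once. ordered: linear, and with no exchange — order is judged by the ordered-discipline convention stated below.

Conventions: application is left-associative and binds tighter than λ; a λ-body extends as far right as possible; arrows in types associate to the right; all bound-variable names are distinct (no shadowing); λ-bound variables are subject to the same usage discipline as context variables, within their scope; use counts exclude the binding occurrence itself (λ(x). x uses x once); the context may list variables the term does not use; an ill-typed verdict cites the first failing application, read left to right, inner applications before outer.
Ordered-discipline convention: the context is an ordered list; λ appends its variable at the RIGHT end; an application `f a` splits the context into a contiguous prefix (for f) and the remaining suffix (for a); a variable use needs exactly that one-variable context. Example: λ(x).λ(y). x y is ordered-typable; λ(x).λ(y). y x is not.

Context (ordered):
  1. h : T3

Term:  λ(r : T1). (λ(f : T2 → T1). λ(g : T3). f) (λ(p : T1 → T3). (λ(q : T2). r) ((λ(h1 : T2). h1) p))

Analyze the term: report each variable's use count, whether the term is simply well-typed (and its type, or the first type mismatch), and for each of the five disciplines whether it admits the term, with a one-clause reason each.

use counts: h ×0, r [bound] ×1, f [bound] ×1, g [bound] ×0, p [bound] ×1, q [bound] ×0, h1 [bound] ×1
order of uses: f, r, h1, p
typing: ill-typed: argument of type T1 → T3 where T2 is required
ordered: ✗ — not simply typable
linear: ✗ — fails simple typing
affine: ✗ — a type mismatch blocks all five
relevant: ✗ — the type mismatch rejects it
unrestricted: ✗ — not simply typable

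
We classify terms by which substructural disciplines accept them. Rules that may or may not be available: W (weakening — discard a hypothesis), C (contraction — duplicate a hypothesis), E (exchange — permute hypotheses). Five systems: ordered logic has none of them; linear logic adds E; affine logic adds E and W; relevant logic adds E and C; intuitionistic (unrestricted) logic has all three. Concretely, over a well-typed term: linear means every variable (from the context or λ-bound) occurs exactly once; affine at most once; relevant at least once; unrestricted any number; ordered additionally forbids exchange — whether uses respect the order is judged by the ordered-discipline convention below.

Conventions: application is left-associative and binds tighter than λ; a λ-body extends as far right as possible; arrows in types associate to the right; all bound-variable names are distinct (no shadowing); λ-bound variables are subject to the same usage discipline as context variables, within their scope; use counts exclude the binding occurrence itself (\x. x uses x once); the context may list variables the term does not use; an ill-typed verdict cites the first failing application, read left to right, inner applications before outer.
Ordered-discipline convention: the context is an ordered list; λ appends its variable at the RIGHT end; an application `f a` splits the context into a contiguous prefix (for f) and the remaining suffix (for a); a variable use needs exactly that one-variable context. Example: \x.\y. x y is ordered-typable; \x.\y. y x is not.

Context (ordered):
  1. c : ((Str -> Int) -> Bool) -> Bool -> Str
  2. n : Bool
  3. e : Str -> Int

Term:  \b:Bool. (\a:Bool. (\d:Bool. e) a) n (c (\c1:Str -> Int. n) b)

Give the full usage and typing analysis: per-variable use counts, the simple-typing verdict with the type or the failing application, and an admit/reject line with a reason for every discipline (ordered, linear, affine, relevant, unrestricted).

use counts: c: 1×; n: 2×; e: 1×; b [bound]: 1×; a [bound]: 1×; d [bound]: 0×; c1 [bound]: 0×
use order (left to right): e, a, n, c, n, b
typing: well-typed at Bool -> Int
ordered: ✗ — n ×2 used more than once (contraction); needs weakening: d, c1 unused
linear: ✗ — n ×2 used more than once (contraction); needs weakening: d, c1 unused
affine: ✗ — n ×2 used more than once (contraction)
relevant: ✗ — needs weakening: d, c1 unused
unrestricted: ✓ — typability at Bool -> Int is all that's needed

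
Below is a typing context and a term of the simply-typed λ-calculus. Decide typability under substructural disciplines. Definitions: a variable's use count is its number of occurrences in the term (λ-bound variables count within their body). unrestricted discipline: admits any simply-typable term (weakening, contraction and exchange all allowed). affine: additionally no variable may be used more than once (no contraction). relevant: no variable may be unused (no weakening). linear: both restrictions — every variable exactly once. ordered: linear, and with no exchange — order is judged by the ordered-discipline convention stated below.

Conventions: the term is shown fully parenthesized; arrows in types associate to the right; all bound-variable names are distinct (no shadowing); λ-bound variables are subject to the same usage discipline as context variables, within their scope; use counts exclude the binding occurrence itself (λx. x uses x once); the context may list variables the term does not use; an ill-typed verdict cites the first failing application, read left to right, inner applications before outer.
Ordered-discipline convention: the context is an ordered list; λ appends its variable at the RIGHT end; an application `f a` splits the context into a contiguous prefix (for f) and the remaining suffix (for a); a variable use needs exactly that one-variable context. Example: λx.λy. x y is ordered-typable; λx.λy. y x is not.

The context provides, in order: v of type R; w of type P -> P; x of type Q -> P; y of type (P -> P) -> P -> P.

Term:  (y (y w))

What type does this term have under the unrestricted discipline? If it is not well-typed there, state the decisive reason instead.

term : P -> P
usage: v=0, w=1, x=0, y=2
left-to-right use order: y, y, w
typing: well-typed at P -> P
per-discipline verdicts: ordered ✗ · linear ✗ · affine ✗ · relevant ✗ · unrestricted ✓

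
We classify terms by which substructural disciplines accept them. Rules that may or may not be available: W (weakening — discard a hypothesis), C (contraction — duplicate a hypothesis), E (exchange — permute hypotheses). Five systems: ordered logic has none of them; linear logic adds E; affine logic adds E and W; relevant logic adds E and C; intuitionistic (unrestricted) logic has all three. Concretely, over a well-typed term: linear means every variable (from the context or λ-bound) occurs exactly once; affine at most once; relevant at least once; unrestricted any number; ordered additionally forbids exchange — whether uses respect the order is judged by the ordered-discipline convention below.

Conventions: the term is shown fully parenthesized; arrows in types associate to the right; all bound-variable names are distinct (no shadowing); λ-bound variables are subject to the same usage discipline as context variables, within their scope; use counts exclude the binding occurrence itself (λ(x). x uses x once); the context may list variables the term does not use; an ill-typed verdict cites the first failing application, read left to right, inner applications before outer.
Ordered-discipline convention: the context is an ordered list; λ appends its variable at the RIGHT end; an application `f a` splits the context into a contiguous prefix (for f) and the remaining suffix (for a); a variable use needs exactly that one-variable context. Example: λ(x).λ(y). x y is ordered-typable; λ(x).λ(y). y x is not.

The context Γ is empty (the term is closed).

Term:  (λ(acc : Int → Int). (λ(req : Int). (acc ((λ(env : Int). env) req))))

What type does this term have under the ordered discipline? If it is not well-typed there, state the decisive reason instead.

term : (Int → Int) → Int → Int
usage: acc [bound]=1; req [bound]=1; env [bound]=1
uses in reading order: acc, env, req
typing: well-typed at (Int → Int) → Int → Int
per-discipline verdicts: ordered ✓ · linear ✓ · affine ✓ · relevant ✓ · unrestricted ✓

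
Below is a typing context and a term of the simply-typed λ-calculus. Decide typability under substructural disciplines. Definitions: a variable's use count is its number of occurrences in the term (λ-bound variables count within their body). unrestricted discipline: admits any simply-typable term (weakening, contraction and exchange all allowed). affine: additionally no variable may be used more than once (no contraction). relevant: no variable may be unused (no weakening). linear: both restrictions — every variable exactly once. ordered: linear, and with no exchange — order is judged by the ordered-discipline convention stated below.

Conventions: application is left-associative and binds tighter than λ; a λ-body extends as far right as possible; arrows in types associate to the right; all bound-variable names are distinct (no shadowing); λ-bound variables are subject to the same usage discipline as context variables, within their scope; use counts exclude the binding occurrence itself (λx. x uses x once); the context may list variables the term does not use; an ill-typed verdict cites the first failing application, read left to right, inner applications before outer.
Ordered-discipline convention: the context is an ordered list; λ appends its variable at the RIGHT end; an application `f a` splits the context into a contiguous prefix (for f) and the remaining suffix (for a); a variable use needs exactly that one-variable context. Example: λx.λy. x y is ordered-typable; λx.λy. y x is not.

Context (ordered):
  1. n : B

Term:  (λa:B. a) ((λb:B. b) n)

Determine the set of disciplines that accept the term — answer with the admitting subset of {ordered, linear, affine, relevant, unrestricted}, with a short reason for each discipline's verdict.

admitted by: ordered, linear, affine, relevant, unrestricted
variable uses: n: 1, a [bound]: 1, b [bound]: 1
use order (left to right): a, b, n
typing: ✓ — B
ordered ✓ (n, a, b: once each, no exchange needed)
linear ✓ (each of n, a, b used exactly once)
affine ✓ (none of n, a, b used more than once)
relevant ✓ (every one of n, a, b appears)
unrestricted ✓ (typability at B is all that's needed)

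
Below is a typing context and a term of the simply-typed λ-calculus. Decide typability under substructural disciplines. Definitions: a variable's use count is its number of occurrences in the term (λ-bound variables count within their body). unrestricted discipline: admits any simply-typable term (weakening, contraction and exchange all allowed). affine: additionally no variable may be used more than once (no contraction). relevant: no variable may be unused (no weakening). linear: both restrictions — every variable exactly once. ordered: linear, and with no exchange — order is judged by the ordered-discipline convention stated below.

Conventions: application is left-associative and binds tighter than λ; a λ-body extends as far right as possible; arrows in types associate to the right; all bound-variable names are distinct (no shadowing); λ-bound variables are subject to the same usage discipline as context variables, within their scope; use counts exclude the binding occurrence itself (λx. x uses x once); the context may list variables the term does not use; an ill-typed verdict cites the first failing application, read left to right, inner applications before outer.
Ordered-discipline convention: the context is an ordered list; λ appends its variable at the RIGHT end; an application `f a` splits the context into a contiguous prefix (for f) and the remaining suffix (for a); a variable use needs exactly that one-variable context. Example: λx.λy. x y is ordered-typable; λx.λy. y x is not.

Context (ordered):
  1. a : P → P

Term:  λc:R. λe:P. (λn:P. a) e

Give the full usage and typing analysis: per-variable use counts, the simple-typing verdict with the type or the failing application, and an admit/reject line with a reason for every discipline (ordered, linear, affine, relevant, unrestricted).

use counts: a: 1; c (λ-bound): 0; e (λ-bound): 1; n (λ-bound): 0
order of uses: a, e
typing: well-typed at R → P → P → P
ordered: ✗ — unused: c, n — weakening required
linear: ✗ — unused: c, n — weakening required
affine: ✓ — a, c, e, n: no repeats, contraction unneeded
relevant: ✗ — unused: c, n — weakening required
unrestricted: ✓ — simply typable at R → P → P → P; W, C, E all held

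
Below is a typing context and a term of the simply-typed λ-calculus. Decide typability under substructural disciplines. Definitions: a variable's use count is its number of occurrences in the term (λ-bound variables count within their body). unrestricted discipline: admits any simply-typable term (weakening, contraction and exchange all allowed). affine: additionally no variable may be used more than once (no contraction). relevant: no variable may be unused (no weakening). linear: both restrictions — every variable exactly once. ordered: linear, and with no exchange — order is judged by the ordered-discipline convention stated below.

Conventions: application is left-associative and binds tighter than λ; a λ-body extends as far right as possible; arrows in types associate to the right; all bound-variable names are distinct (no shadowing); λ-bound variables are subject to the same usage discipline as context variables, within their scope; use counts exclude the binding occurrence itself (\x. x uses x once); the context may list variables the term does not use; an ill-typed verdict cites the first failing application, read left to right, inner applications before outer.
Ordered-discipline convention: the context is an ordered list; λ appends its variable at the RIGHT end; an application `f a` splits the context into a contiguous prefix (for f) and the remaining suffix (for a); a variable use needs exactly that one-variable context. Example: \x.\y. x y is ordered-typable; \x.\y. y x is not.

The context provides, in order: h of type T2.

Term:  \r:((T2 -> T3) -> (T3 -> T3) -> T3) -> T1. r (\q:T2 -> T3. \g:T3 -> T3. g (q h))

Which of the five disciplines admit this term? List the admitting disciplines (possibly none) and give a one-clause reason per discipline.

admitted in: linear, affine, relevant, unrestricted
variable uses: h ×1; r (λ-bound) ×1; q (λ-bound) ×1; g (λ-bound) ×1
left-to-right use order: r, g, q, h
typing: well-typed — term : (((T2 -> T3) -> (T3 -> T3) -> T3) -> T1) -> T1
ordered: ✗, no ordered split (uses run r, g, q, h)
linear: ✓, h, r, q, g: one use apiece
affine: ✓, none of h, r, q, g used more than once
relevant: ✓, at least one use each (h, r, q, g)
unrestricted: ✓, typability at (((T2 -> T3) -> (T3 -> T3) -> T3) -> T1) -> T1 is all that's needed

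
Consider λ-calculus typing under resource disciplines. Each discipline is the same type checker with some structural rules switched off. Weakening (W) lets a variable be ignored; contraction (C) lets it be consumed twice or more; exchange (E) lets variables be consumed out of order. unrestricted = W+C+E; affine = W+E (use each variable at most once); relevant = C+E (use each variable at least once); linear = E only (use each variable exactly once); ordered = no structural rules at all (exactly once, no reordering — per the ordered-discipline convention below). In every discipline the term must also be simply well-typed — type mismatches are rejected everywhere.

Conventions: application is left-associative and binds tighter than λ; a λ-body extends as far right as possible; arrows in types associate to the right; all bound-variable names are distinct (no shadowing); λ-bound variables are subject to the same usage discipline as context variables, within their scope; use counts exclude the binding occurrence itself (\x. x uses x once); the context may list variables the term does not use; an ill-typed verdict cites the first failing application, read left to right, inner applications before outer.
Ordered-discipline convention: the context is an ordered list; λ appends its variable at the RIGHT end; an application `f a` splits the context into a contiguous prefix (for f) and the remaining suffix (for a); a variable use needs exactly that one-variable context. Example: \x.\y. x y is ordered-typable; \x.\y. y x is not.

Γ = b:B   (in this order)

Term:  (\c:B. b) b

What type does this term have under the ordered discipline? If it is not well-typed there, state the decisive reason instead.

not well-typed under ordered — repeated use of b ×2; needs weakening: c unused
variable uses: b ×2, c (bound) ×0
left-to-right use order: b, b
typing: ✓ — B
per-discipline verdicts: ordered ✗ | linear ✗ | affine ✗ | relevant ✗ | unrestricted ✓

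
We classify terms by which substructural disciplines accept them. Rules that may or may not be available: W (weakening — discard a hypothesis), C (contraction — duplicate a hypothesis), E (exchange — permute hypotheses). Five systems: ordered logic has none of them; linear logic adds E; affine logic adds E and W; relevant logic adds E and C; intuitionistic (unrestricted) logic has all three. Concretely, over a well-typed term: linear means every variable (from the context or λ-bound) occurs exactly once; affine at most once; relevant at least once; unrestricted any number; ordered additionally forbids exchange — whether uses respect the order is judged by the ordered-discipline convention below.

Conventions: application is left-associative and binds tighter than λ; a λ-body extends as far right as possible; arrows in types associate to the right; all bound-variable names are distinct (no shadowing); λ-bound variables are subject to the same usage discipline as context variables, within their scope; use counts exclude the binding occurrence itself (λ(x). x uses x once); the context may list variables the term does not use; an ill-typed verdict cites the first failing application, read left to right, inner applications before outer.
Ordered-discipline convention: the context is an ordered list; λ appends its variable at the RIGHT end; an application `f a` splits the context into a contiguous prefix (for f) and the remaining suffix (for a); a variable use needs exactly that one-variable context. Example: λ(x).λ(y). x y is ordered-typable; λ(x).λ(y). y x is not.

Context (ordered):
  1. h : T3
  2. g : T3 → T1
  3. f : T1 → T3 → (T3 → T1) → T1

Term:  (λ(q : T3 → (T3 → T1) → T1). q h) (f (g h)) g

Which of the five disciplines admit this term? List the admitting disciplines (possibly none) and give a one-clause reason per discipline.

admitted by: relevant, unrestricted
variable uses: h: 2; g: 2; f: 1; q (λ-bound): 1
left-to-right use order: q, h, f, g, h, g
typing: well-typed — term : T1
ordered: ✗ — uses contraction: h ×2, g ×2
linear: ✗ — uses contraction: h ×2, g ×2
affine: ✗ — uses contraction: h ×2, g ×2
relevant: ✓ — h, g, f, q: all used, weakening unneeded
unrestricted: ✓ — typability at T1 is all that's needed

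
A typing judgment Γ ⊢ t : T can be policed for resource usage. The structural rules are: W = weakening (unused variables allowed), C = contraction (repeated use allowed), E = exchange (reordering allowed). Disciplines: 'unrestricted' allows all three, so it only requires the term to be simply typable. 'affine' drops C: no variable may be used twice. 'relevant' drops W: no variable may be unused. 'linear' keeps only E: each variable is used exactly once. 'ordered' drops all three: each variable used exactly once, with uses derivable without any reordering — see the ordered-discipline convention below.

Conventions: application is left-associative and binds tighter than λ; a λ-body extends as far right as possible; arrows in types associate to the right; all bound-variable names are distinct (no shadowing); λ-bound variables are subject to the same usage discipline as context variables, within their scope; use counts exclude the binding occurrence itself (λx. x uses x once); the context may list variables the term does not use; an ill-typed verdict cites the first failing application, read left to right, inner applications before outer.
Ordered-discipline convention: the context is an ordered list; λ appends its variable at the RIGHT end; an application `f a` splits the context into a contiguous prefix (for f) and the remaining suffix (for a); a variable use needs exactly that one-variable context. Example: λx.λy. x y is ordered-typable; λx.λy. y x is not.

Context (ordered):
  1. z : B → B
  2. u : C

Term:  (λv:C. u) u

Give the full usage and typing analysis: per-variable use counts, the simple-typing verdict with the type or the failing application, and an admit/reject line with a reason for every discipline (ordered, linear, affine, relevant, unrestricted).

use counts: z ×0, u ×2, v [bound] ×0
uses in reading order: u, u
typing: the term checks, with type C
ordered: ✗, needs contraction — u ×2; z, v left unused
linear: ✗, needs contraction — u ×2; z, v left unused
affine: ✗, needs contraction — u ×2
relevant: ✗, z, v left unused
unrestricted: ✓, simply typable at C; W, C, E all held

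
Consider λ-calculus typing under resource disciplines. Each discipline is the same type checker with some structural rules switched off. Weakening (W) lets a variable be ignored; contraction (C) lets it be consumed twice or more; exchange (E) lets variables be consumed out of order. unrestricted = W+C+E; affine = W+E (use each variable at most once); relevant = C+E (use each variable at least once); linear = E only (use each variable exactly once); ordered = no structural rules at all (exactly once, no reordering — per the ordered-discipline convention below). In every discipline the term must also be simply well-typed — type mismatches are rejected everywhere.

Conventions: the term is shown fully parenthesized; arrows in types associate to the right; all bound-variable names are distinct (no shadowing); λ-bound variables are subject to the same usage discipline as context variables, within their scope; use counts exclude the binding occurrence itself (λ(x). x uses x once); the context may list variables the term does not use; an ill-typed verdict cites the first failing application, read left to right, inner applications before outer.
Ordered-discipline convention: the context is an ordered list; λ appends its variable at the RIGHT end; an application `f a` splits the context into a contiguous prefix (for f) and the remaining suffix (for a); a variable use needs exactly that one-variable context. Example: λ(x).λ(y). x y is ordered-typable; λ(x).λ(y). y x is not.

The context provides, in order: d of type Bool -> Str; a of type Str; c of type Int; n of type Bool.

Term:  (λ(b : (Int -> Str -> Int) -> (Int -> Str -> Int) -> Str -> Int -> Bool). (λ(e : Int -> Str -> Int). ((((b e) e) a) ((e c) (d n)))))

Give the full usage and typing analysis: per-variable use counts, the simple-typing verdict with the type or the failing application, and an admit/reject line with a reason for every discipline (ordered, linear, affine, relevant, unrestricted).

usage: d: 1; a: 1; c: 1; n: 1; b (λ-bound): 1; e (λ-bound): 3
left-to-right use order: b, e, e, a, e, c, d, n
typing: well-typed at ((Int -> Str -> Int) -> (Int -> Str -> Int) -> Str -> Int -> Bool) -> (Int -> Str -> Int) -> Bool
ordered: ✗ — repeated use of e ×3
linear: ✗ — repeated use of e ×3
affine: ✗ — repeated use of e ×3
relevant: ✓ — d, a, c, n, b, e: all used, weakening unneeded
unrestricted: ✓ — simply typable at ((Int -> Str -> Int) -> (Int -> Str -> Int) -> Str -> Int -> Bool) -> (Int -> Str -> Int) -> Bool; W, C, E all held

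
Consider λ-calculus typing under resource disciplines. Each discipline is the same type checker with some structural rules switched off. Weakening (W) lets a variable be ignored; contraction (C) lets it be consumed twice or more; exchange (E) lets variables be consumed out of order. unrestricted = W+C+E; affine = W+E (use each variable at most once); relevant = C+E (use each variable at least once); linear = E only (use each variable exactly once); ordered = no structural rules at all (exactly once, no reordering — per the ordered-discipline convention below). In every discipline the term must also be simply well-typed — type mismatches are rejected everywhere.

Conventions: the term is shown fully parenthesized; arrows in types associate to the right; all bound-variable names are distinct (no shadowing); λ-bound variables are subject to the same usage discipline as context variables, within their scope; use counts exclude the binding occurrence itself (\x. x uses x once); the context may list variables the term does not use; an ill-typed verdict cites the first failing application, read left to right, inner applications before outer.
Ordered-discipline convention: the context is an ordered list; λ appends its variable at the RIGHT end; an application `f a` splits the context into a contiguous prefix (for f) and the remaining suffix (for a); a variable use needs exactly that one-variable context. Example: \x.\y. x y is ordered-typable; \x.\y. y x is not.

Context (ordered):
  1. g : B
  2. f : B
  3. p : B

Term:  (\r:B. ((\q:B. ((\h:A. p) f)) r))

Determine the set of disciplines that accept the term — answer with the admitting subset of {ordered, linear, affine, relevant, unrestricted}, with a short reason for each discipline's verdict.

admitting disciplines: none
counts: g: 0; f: 1; p: 1; r [bound]: 1; q [bound]: 0; h [bound]: 0
use order (left to right): p, f, r
typing: ill-typed: argument of type B where A is required
ordered ✗ (the type mismatch rejects it)
linear ✗ (not simply typable)
affine ✗ (fails simple typing)
relevant ✗ (a type mismatch blocks all five)
unrestricted ✗ (the type mismatch rejects it)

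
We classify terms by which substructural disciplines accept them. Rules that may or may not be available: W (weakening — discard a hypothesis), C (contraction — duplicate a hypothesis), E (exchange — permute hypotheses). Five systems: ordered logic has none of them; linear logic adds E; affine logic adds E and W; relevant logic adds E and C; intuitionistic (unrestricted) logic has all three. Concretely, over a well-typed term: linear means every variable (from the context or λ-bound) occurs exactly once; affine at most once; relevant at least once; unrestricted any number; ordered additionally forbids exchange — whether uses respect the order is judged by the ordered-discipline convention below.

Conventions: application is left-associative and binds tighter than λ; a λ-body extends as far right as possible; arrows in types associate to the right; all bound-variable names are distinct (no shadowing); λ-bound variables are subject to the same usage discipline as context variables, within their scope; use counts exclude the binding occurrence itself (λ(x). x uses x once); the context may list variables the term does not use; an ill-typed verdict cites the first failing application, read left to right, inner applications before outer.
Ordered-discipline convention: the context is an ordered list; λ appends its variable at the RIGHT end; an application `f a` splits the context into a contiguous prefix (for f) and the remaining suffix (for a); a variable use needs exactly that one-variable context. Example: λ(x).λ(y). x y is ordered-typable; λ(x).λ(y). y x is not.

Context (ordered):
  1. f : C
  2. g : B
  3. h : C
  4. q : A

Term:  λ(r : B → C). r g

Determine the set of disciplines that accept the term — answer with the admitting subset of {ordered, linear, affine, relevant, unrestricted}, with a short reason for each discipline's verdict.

admitted in: affine, unrestricted
variable uses: f: 0×; g: 1×; h: 0×; q: 0×; r [bound]: 1×
use order (left to right): r, g
typing: the term checks, with type (B → C) → C
ordered ✗ (f, h, q left unused)
linear ✗ (f, h, q left unused)
affine ✓ (none of f, g, h, q, r used more than once)
relevant ✗ (f, h, q left unused)
unrestricted ✓ (well-typed at (B → C) → C; no restrictions here)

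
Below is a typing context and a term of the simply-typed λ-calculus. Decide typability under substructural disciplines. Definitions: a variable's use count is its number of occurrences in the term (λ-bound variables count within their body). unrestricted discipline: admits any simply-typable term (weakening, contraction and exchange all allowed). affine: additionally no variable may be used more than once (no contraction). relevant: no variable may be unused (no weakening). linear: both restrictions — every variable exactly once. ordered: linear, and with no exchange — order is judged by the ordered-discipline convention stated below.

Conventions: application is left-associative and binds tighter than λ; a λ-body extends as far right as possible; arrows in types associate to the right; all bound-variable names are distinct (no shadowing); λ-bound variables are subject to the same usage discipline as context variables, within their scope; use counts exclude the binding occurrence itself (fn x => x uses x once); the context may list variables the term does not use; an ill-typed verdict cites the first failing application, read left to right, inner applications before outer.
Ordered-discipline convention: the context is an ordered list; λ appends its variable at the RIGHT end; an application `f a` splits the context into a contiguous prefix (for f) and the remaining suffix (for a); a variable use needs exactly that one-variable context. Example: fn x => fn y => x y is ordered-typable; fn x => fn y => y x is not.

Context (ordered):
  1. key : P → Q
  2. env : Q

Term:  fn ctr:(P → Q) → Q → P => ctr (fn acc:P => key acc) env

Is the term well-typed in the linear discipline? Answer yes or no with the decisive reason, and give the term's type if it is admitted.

yes — each of key, env, ctr, acc used exactly once; term : ((P → Q) → Q → P) → P
usage: key ×1; env ×1; ctr (bound) ×1; acc (bound) ×1
use order (left to right): ctr, key, acc, env
typing: the term checks, with type ((P → Q) → Q → P) → P
summary: ordered ✗ · linear ✓ · affine ✓ · relevant ✓ · unrestricted ✓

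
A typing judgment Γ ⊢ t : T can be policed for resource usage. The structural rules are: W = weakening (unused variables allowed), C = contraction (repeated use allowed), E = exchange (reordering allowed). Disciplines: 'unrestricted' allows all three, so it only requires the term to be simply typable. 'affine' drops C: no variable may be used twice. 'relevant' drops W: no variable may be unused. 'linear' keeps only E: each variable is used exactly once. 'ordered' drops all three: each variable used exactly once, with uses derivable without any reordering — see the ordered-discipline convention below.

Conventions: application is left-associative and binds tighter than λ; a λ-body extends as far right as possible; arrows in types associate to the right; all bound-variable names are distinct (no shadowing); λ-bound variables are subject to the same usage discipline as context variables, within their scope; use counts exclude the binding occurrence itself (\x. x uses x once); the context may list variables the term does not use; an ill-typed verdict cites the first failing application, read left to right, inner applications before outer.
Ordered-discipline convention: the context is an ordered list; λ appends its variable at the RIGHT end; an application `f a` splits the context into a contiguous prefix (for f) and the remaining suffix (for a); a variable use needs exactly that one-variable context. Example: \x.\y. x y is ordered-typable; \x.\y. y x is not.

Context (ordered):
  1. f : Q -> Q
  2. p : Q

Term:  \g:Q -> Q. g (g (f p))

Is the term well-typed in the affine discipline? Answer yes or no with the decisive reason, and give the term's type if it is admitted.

no — g ×2 used more than once (contraction)
counts: f: 1×; p: 1×; g (λ-bound): 2×
use order (left to right): g, g, f, p
typing: the term checks, with type (Q -> Q) -> Q
per-discipline verdicts: ordered ✗, linear ✗, affine ✗, relevant ✓, unrestricted ✓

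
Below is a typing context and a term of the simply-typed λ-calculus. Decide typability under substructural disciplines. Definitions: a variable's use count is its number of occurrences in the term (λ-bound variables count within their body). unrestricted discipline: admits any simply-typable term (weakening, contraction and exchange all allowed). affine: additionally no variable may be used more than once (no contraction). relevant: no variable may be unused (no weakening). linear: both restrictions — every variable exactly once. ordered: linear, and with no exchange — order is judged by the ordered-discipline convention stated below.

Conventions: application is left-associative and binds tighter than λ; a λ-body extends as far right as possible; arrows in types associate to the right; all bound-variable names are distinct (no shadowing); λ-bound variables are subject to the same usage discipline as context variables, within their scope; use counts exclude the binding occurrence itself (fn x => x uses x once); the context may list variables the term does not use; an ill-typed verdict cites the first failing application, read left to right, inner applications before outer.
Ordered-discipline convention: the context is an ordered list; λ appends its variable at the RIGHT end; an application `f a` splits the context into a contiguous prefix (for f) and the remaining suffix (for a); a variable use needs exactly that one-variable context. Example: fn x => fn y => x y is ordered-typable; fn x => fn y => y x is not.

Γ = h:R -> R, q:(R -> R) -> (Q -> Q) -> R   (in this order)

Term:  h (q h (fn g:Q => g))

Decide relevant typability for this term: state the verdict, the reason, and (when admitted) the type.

yes — none of h, q, g goes unused; term : R
use counts: h ×2, q ×1, g (λ-bound) ×1
order of uses: h, q, h, g
typing: ✓ — R
across the five disciplines: ordered ✗, linear ✗, affine ✗, relevant ✓, unrestricted ✓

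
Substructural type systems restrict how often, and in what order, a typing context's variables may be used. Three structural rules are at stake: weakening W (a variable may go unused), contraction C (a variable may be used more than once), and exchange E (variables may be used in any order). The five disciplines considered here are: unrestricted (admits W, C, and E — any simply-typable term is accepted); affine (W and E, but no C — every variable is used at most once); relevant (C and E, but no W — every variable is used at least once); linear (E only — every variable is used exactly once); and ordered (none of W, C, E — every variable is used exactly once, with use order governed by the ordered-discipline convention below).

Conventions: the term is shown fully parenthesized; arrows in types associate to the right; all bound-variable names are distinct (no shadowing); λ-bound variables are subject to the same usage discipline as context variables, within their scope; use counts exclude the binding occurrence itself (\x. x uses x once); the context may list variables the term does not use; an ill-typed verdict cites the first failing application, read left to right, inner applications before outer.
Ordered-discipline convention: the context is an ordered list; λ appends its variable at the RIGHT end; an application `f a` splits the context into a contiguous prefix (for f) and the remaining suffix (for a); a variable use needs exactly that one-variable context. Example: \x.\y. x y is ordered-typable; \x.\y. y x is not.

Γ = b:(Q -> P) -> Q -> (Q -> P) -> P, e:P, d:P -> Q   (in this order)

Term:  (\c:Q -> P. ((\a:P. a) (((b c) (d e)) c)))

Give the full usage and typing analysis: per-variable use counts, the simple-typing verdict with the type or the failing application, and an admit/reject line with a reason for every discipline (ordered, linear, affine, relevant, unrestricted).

counts: b: 1×; e: 1×; d: 1×; c (λ-bound): 2×; a (λ-bound): 1×
left-to-right use order: a, b, c, d, e, c
typing: the term checks, with type (Q -> P) -> P
ordered: ✗ — uses contraction: c ×2
linear: ✗ — uses contraction: c ×2
affine: ✗ — uses contraction: c ×2
relevant: ✓ — every one of b, e, d, c, a appears
unrestricted: ✓ — typability at (Q -> P) -> P is all that's needed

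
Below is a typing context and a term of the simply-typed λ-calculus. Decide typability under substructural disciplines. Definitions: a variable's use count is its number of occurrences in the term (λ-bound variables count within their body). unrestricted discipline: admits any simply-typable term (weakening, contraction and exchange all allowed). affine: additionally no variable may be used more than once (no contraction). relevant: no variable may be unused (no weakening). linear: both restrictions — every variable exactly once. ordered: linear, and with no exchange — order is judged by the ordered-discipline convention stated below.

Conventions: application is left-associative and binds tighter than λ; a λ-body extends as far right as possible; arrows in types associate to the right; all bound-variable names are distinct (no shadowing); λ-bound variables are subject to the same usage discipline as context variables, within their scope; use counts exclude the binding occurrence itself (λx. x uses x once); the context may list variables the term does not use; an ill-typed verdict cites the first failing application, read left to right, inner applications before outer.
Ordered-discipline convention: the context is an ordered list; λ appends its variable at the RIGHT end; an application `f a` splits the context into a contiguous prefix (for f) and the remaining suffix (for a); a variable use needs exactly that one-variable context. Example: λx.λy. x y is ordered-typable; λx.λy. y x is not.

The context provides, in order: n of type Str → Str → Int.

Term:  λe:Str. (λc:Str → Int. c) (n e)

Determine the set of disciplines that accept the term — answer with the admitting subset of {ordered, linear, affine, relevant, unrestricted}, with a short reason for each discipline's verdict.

admitted by: ordered, linear, affine, relevant, unrestricted
variable uses: n=1; e (λ-bound)=1; c (λ-bound)=1
left-to-right use order: c, n, e
typing: ✓ — Str → Str → Int
ordered: ✓, n, e, c: once each, no exchange needed
linear: ✓, n, e, c: one use apiece
affine: ✓, no duplicate uses among n, e, c
relevant: ✓, n, e, c: all used, weakening unneeded
unrestricted: ✓, type-checks (Str → Str → Int) and nothing is barred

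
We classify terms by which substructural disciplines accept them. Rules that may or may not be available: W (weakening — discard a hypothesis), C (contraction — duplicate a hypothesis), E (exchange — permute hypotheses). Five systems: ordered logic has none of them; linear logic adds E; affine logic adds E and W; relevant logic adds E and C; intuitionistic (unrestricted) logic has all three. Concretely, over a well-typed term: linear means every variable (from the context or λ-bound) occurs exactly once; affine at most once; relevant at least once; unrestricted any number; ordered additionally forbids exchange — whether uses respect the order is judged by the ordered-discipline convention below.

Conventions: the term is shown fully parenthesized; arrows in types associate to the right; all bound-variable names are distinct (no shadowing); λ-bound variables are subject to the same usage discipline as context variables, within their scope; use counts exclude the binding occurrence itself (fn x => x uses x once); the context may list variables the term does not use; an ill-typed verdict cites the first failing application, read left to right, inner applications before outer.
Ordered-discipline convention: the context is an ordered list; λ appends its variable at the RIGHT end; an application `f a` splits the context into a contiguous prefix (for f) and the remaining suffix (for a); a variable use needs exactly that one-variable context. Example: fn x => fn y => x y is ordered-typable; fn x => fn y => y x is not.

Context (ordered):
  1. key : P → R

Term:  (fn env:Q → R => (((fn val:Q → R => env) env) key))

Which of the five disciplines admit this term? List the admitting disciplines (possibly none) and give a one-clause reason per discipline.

accepted by: none
usage: key: 1×; env [bound]: 2×; val [bound]: 0×
order of uses: env, env, key
typing: ill-typed: an argument P → R mismatches the expected Q
ordered: ✗ — the type mismatch rejects it
linear: ✗ — not simply typable
affine: ✗ — fails simple typing
relevant: ✗ — a type mismatch blocks all five
unrestricted: ✗ — the type mismatch rejects it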